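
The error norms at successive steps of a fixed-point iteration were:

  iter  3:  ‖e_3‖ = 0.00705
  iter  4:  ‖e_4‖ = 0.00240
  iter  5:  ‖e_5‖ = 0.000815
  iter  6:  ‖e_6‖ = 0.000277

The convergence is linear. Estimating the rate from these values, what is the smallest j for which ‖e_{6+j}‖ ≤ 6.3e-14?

21

Rate ρ ≈ ‖e_6‖/‖e_5‖ = 0.000277/0.000815 = 0.3399.
After j more steps, ‖e_{6+j}‖ ≈ 0.000277·ρ^j; need ρ^j ≤ 6.3e-14/0.000277 = 2.27437e-10.
j ≥ ln(2.27437e-10)/ln(0.3399) = -22.2041/-1.07910 = 20.576.
So 21 more iterations are needed.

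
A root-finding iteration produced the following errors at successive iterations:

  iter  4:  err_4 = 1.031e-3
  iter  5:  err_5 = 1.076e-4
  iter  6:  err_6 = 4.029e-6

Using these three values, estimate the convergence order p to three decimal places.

1.454

p ≈ ln(err_6/err_5) / ln(err_5/err_4)
  = ln(4.029e-6/1.076e-4) / ln(1.076e-4/1.031e-3)
  = ln(0.0374442) / ln(0.104365)
  = -3.284903 / -2.259861 ≈ 1.453586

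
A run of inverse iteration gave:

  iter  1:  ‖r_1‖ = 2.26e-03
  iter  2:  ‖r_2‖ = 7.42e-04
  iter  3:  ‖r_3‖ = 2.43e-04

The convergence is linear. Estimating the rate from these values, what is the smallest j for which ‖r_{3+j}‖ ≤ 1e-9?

Rate ρ ≈ ‖r_3‖/‖r_2‖ = 2.43e-04/7.42e-04 = 0.3275.
After j more steps, ‖r_{3+j}‖ ≈ 2.43e-04·ρ^j; need ρ^j ≤ 1e-9/2.43e-04 = 4.11523e-06.
j ≥ ln(4.11523e-06)/ln(0.3275) = -12.4008/-1.11627 = 11.109.
So 12 more iterations are needed.

12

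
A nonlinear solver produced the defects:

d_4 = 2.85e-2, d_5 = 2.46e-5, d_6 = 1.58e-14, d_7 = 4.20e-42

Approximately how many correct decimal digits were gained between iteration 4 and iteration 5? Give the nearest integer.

3

Digits gained ≈ log₁₀(d_4/d_5) = log₁₀(2.85e-2/2.46e-5) = log₁₀(1158.54) ≈ 3.064.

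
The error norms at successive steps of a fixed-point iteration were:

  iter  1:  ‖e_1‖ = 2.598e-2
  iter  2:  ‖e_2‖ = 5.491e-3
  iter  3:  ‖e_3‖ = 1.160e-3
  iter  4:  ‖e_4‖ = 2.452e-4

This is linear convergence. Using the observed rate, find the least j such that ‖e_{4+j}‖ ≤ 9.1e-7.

4

Rate ρ ≈ ‖e_4‖/‖e_3‖ = 2.452e-4/1.160e-3 = 0.2114.
After j more steps, ‖e_{4+j}‖ ≈ 2.452e-4·ρ^j; need ρ^j ≤ 9.1e-7/2.452e-4 = 0.00371126.
j ≥ ln(0.00371126)/ln(0.2114) = -5.5964/-1.55400 = 3.601.
So 4 more iterations are needed.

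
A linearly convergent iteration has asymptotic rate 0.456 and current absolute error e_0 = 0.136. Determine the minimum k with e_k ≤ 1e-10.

After k steps, e_k ≈ 0.136·0.456^k.
Need 0.456^k ≤ 1e-10/0.136 = 7.35294e-10.
k ≥ ln(7.35294e-10)/ln(0.456) = -21.0308/-0.78526 = 26.782.
Smallest integer k = 27.

27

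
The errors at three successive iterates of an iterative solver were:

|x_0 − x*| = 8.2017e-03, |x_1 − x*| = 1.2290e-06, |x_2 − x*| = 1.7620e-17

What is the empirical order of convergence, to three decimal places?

2.835

p ≈ ln(|x_2 − x*|/|x_1 − x*|) / ln(|x_1 − x*|/|x_0 − x*|)
  = ln(1.7620e-17/1.2290e-06) / ln(1.2290e-06/8.2017e-03)
  = ln(1.43369e-11) / ln(0.000149847)
  = -24.968184 / -8.805896 ≈ 2.835394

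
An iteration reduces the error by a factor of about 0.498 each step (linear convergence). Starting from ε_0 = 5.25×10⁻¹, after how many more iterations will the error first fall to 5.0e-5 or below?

After k steps, ε_k ≈ 5.25×10⁻¹·0.498^k.
Need 0.498^k ≤ 5.0e-5/5.25×10⁻¹ = 9.52381e-05.
k ≥ ln(9.52381e-05)/ln(0.498) = -9.2591/-0.69716 = 13.281.
Smallest integer k = 14.

14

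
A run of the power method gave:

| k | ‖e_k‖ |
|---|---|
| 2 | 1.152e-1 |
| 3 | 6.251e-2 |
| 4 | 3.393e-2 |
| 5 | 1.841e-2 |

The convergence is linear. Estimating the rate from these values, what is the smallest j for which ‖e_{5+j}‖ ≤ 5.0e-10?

Rate ρ ≈ ‖e_5‖/‖e_4‖ = 1.841e-2/3.393e-2 = 0.5426.
After j more steps, ‖e_{5+j}‖ ≈ 1.841e-2·ρ^j; need ρ^j ≤ 5.0e-10/1.841e-2 = 2.71592e-08.
j ≥ ln(2.71592e-08)/ln(0.5426) = -17.4215/-0.61138 = 28.495.
So 29 more iterations are needed.

29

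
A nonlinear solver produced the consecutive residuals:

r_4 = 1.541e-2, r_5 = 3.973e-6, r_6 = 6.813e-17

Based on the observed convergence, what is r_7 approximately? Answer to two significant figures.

3.4e-49

First estimate the order: p ≈ ln(r_6/r_5) / ln(r_5/r_4) = ln(6.813e-17/3.973e-6)/ln(3.973e-6/1.541e-2) = ln(1.71483e-11)/ln(0.00025782) ≈ 2.9999.
Then r_7 ≈ r_6·(r_6/r_5)^p = 6.813e-17·(1.71483e-11)^2.9999 = 6.813e-17·5.05522e-33 ≈ 3.444e-49.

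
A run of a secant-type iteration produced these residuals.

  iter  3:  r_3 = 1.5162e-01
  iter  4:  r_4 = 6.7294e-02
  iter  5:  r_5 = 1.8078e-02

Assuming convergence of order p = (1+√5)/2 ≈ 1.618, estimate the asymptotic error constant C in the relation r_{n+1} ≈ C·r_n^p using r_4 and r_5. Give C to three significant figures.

C ≈ r_5 / r_4^1.618
  = 1.8078e-02 / (6.7294e-02)^1.618
  = 1.8078e-02 / 0.012696 ≈ 1.4239

1.42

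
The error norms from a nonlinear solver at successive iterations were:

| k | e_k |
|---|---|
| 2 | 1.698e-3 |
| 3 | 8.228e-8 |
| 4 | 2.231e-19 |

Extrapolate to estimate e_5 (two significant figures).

2.2e-50

First estimate the order: p ≈ ln(e_4/e_3) / ln(e_3/e_2) = ln(2.231e-19/8.228e-8)/ln(8.228e-8/1.698e-3) = ln(2.71147e-12)/ln(4.8457e-05) ≈ 2.6808.
Then e_5 ≈ e_4·(e_4/e_3)^p = 2.231e-19·(2.71147e-12)^2.6808 = 2.231e-19·9.8115e-32 ≈ 2.189e-50.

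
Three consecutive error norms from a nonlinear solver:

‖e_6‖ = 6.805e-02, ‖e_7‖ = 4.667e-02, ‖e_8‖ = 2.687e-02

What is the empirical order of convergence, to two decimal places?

1.46

p ≈ ln(‖e_8‖/‖e_7‖) / ln(‖e_7‖/‖e_6‖)
  = ln(2.687e-02/4.667e-02) / ln(4.667e-02/6.805e-02)
  = ln(0.575745) / ln(0.685819)
  = -0.55209 / -0.37714 ≈ 1.46389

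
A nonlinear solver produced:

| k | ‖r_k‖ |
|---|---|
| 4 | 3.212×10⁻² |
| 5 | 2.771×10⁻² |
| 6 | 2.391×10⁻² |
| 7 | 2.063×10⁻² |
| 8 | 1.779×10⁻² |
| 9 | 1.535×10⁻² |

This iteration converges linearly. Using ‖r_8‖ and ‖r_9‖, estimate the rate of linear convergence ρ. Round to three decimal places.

0.863

ρ ≈ ‖r_9‖/‖r_8‖ = 1.535×10⁻²/1.779×10⁻² = 0.86284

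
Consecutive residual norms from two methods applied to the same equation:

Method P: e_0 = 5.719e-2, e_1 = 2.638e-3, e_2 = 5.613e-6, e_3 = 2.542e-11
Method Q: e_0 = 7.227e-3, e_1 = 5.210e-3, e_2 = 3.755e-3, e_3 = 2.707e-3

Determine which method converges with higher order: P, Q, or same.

P

Method P: p ≈ ln(2.542e-11/5.613e-6)/ln(5.613e-6/2.638e-3) ≈ 2.00.
Method Q: p ≈ ln(2.707e-3/3.755e-3)/ln(3.755e-3/5.210e-3) ≈ 1.00.
Method P has the higher order (≈2.0 vs ≈1.0).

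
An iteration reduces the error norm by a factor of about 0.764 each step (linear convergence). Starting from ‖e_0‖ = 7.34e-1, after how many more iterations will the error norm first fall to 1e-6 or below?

51

After k steps, ‖e_k‖ ≈ 7.34e-1·0.764^k.
Need 0.764^k ≤ 1e-6/7.34e-1 = 1.3624e-06.
k ≥ ln(1.3624e-06)/ln(0.764) = -13.5063/-0.26919 = 50.174.
Smallest integer k = 51.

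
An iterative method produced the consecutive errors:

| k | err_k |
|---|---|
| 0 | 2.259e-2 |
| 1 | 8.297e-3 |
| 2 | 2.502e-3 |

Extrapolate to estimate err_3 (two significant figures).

First estimate the order: p ≈ ln(err_2/err_1) / ln(err_1/err_0) = ln(2.502e-3/8.297e-3)/ln(8.297e-3/2.259e-2) = ln(0.301555)/ln(0.367286) ≈ 1.1969.
Then err_3 ≈ err_2·(err_2/err_1)^p = 2.502e-3·(0.301555)^1.1969 = 2.502e-3·0.238152 ≈ 0.0005959.

6.0e-4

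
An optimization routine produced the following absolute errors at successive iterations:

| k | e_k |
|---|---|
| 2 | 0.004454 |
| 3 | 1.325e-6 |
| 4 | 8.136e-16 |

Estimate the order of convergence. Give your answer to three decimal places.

p ≈ ln(e_4/e_3) / ln(e_3/e_2)
  = ln(8.136e-16/1.325e-6) / ln(1.325e-6/0.004454)
  = ln(6.14038e-10) / ln(0.000297485)
  = -21.210964 / -8.120147 ≈ 2.612140

2.612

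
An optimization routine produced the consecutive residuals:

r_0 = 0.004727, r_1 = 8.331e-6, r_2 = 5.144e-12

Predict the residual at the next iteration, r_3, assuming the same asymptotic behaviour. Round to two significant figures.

5.1e-26

First estimate the order: p ≈ ln(r_2/r_1) / ln(r_1/r_0) = ln(5.144e-12/8.331e-6)/ln(8.331e-6/0.004727) = ln(6.17453e-07)/ln(0.00176243) ≈ 2.2548.
Then r_3 ≈ r_2·(r_2/r_1)^p = 5.144e-12·(6.17453e-07)^2.2548 = 5.144e-12·9.97823e-15 ≈ 5.133e-26.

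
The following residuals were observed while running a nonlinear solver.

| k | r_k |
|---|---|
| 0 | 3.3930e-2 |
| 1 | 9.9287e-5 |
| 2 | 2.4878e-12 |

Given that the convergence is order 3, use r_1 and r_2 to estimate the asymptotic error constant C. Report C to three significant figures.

C ≈ r_2 / r_1^3
  = 2.4878e-12 / (9.9287e-5)^3
  = 2.4878e-12 / 9.78762e-13 ≈ 2.5418

2.54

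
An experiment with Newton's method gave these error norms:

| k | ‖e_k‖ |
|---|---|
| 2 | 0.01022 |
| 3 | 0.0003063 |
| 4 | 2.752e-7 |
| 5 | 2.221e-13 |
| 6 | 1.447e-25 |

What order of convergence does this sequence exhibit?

2

Consecutive ratios: ‖e_6‖/‖e_5‖ = 1.447e-25/2.221e-13 = 6.51508e-13, ‖e_5‖/‖e_4‖ = 2.221e-13/2.752e-7 = 8.07049e-07.
p ≈ ln(6.51508e-13)/ln(8.07049e-07) = -28.0595/-14.0299 ≈ 2.00.
So the convergence is quadratic (order 2).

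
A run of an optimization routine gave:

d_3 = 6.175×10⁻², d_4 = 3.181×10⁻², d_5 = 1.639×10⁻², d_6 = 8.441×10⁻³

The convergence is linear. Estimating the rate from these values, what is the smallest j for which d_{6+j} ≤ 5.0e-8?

Rate ρ ≈ d_6/d_5 = 8.441×10⁻³/1.639×10⁻² = 0.5150.
After j more steps, d_{6+j} ≈ 8.441×10⁻³·ρ^j; need ρ^j ≤ 5.0e-8/8.441×10⁻³ = 5.92347e-06.
j ≥ ln(5.92347e-06)/ln(0.5150) = -12.0366/-0.66359 = 18.139.
So 19 more iterations are needed.

19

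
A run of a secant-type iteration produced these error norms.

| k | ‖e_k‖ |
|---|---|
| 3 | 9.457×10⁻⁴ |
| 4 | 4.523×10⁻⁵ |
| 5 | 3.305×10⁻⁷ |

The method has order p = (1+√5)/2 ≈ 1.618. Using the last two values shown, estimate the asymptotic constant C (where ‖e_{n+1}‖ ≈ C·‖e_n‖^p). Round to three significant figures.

C ≈ ‖e_5‖ / ‖e_4‖^1.618
  = 3.305×10⁻⁷ / (4.523×10⁻⁵)^1.618
  = 3.305×10⁻⁷ / 9.34287e-08 ≈ 3.5375

3.54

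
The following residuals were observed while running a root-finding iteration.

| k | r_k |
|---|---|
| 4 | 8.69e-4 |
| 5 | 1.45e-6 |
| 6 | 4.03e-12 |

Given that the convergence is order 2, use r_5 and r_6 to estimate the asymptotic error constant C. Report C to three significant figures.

C ≈ r_6 / r_5^2
  = 4.03e-12 / (1.45e-6)^2
  = 4.03e-12 / 2.1025e-12 ≈ 1.9168

1.92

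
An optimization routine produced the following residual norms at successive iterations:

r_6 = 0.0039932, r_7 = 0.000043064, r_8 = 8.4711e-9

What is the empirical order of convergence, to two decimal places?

p ≈ ln(r_8/r_7) / ln(r_7/r_6)
  = ln(8.4711e-9/0.000043064) / ln(0.000043064/0.0039932)
  = ln(0.00019671) / ln(0.0107843)
  = -8.53378 / -4.52966 ≈ 1.88398

1.88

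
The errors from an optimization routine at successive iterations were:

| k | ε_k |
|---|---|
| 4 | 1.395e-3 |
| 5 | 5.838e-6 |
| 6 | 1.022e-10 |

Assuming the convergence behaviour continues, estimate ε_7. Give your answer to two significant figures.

First estimate the order: p ≈ ln(ε_6/ε_5) / ln(ε_5/ε_4) = ln(1.022e-10/5.838e-6)/ln(5.838e-6/1.395e-3) = ln(1.7506e-05)/ln(0.00418495) ≈ 2.0001.
Then ε_7 ≈ ε_6·(ε_6/ε_5)^p = 1.022e-10·(1.7506e-05)^2.0001 = 1.022e-10·3.06125e-10 ≈ 3.129e-20.

3.1e-20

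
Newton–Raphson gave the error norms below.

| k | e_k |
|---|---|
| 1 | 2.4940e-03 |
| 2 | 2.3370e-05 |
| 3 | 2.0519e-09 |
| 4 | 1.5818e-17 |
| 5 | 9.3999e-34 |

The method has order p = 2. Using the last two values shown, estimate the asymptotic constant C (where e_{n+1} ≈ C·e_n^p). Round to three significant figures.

C ≈ e_5 / e_4^2
  = 9.3999e-34 / (1.5818e-17)^2
  = 9.3999e-34 / 2.50209e-34 ≈ 3.7568

3.76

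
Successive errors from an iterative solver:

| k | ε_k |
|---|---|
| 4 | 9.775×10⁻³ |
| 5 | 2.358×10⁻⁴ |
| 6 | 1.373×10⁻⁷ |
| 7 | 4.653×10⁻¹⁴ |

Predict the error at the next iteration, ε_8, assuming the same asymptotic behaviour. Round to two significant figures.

First estimate the order: p ≈ ln(ε_7/ε_6) / ln(ε_6/ε_5) = ln(4.653×10⁻¹⁴/1.373×10⁻⁷)/ln(1.373×10⁻⁷/2.358×10⁻⁴) = ln(3.38893e-07)/ln(0.000582273) ≈ 2.0001.
Then ε_8 ≈ ε_7·(ε_7/ε_6)^p = 4.653×10⁻¹⁴·(3.38893e-07)^2.0001 = 4.653×10⁻¹⁴·1.14677e-13 ≈ 5.336e-27.

5.3e-27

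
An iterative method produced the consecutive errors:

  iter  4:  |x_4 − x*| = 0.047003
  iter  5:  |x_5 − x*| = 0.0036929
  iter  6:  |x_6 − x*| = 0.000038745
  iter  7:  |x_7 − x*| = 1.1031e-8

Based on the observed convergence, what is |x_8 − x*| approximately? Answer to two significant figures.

First estimate the order: p ≈ ln(|x_7 − x*|/|x_6 − x*|) / ln(|x_6 − x*|/|x_5 − x*|) = ln(1.1031e-8/0.000038745)/ln(0.000038745/0.0036929) = ln(0.000284708)/ln(0.0104918) ≈ 1.7915.
Then |x_8 − x*| ≈ |x_7 − x*|·(|x_7 − x*|/|x_6 − x*|)^p = 1.1031e-8·(0.000284708)^1.7915 = 1.1031e-8·4.4469e-07 ≈ 4.905e-15.

4.9e-15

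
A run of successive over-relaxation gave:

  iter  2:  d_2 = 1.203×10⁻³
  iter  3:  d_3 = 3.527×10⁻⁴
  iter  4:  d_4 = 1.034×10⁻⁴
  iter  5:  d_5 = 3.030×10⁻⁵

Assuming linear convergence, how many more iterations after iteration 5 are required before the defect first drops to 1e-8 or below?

7

Rate ρ ≈ d_5/d_4 = 3.030×10⁻⁵/1.034×10⁻⁴ = 0.2930.
After j more steps, d_{5+j} ≈ 3.030×10⁻⁵·ρ^j; need ρ^j ≤ 1e-8/3.030×10⁻⁵ = 0.000330033.
j ≥ ln(0.000330033)/ln(0.2930) = -8.0163/-1.22758 = 6.530.
So 7 more iterations are needed.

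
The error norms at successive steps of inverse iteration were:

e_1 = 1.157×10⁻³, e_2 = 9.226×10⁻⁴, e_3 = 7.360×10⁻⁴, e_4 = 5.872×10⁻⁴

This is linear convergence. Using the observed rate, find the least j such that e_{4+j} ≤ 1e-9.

Rate ρ ≈ e_4/e_3 = 5.872×10⁻⁴/7.360×10⁻⁴ = 0.7978.
After j more steps, e_{4+j} ≈ 5.872×10⁻⁴·ρ^j; need ρ^j ≤ 1e-9/5.872×10⁻⁴ = 1.703e-06.
j ≥ ln(1.703e-06)/ln(0.7978) = -13.2831/-0.22590 = 58.801.
So 59 more iterations are needed.

59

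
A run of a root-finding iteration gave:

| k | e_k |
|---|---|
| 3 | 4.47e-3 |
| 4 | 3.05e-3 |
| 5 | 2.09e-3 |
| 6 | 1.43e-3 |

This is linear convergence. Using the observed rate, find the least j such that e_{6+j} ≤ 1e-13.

62

Rate ρ ≈ e_6/e_5 = 1.43e-3/2.09e-3 = 0.6842.
After j more steps, e_{6+j} ≈ 1.43e-3·ρ^j; need ρ^j ≤ 1e-13/1.43e-3 = 6.99301e-11.
j ≥ ln(6.99301e-11)/ln(0.6842) = -23.3835/-0.37951 = 61.615.
So 62 more iterations are needed.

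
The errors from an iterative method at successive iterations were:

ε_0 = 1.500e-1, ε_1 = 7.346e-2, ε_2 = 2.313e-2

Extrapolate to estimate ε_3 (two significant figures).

3.6e-3

First estimate the order: p ≈ ln(ε_2/ε_1) / ln(ε_1/ε_0) = ln(2.313e-2/7.346e-2)/ln(7.346e-2/1.500e-1) = ln(0.314865)/ln(0.489733) ≈ 1.6187.
Then ε_3 ≈ ε_2·(ε_2/ε_1)^p = 2.313e-2·(0.314865)^1.6187 = 2.313e-2·0.154033 ≈ 0.003563.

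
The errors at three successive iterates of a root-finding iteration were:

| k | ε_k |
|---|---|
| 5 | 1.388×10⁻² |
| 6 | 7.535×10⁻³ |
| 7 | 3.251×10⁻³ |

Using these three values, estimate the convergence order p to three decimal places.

p ≈ ln(ε_7/ε_6) / ln(ε_6/ε_5)
  = ln(3.251×10⁻³/7.535×10⁻³) / ln(7.535×10⁻³/1.388×10⁻²)
  = ln(0.431453) / ln(0.542867)
  = -0.840597 / -0.610891 ≈ 1.376018

1.376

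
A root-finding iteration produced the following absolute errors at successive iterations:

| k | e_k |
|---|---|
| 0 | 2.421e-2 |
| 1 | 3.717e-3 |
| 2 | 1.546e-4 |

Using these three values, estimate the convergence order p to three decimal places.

p ≈ ln(e_2/e_1) / ln(e_1/e_0)
  = ln(1.546e-4/3.717e-3) / ln(3.717e-3/2.421e-2)
  = ln(0.0415927) / ln(0.153532)
  = -3.179831 / -1.873846 ≈ 1.696954

1.697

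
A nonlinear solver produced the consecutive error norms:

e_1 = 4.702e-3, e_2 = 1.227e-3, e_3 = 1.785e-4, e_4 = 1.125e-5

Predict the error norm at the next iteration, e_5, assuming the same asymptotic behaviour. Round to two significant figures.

2.1e-7

First estimate the order: p ≈ ln(e_4/e_3) / ln(e_3/e_2) = ln(1.125e-5/1.785e-4)/ln(1.785e-4/1.227e-3) = ln(0.0630252)/ln(0.145477) ≈ 1.4339.
Then e_5 ≈ e_4·(e_4/e_3)^p = 1.125e-5·(0.0630252)^1.4339 = 1.125e-5·0.0189943 ≈ 2.137e-07.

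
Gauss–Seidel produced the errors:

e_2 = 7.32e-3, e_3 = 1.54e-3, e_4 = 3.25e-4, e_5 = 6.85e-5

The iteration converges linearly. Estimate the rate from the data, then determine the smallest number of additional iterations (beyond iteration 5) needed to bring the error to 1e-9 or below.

8

Rate ρ ≈ e_5/e_4 = 6.85e-5/3.25e-4 = 0.2108.
After j more steps, e_{5+j} ≈ 6.85e-5·ρ^j; need ρ^j ≤ 1e-9/6.85e-5 = 1.45985e-05.
j ≥ ln(1.45985e-05)/ln(0.2108) = -11.1346/-1.55685 = 7.152.
So 8 more iterations are needed.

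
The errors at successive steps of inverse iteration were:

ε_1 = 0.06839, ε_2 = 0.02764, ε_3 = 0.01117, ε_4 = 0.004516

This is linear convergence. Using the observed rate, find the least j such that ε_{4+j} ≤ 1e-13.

28

Rate ρ ≈ ε_4/ε_3 = 0.004516/0.01117 = 0.4043.
After j more steps, ε_{4+j} ≈ 0.004516·ρ^j; need ρ^j ≤ 1e-13/0.004516 = 2.21435e-11.
j ≥ ln(2.21435e-11)/ln(0.4043) = -24.5335/-0.90560 = 27.091.
So 28 more iterations are needed.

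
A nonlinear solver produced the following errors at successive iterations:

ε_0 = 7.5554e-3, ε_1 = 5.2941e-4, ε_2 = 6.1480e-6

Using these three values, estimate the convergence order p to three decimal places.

1.676

p ≈ ln(ε_2/ε_1) / ln(ε_1/ε_0)
  = ln(6.1480e-6/5.2941e-4) / ln(5.2941e-4/7.5554e-3)
  = ln(0.0116129) / ln(0.0700704)
  = -4.455639 / -2.658255 ≈ 1.676152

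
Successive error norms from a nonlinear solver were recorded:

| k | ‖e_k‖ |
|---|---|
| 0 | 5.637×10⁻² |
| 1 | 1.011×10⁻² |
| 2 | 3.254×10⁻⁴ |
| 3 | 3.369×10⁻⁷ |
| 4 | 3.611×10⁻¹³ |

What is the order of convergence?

2

Consecutive ratios: ‖e_4‖/‖e_3‖ = 3.611×10⁻¹³/3.369×10⁻⁷ = 1.07183e-06, ‖e_3‖/‖e_2‖ = 3.369×10⁻⁷/3.254×10⁻⁴ = 0.00103534.
p ≈ ln(1.07183e-06)/ln(0.00103534) = -13.7461/-6.8730 ≈ 2.00.
So the convergence is quadratic (order 2).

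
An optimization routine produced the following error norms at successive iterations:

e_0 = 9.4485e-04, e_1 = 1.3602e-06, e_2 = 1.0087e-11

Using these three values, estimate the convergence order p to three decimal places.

p ≈ ln(e_2/e_1) / ln(e_1/e_0)
  = ln(1.0087e-11/1.3602e-06) / ln(1.3602e-06/9.4485e-04)
  = ln(7.41582e-06) / ln(0.00143959)
  = -11.811895 / -6.543397 ≈ 1.805163

1.805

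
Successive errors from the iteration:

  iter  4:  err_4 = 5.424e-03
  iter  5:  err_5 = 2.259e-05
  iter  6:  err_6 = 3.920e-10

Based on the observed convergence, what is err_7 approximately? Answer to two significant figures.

1.2e-19

First estimate the order: p ≈ ln(err_6/err_5) / ln(err_5/err_4) = ln(3.920e-10/2.259e-05)/ln(2.259e-05/5.424e-03) = ln(1.73528e-05)/ln(0.00416482) ≈ 1.9999.
Then err_7 ≈ err_6·(err_6/err_5)^p = 3.920e-10·(1.73528e-05)^1.9999 = 3.920e-10·3.0145e-10 ≈ 1.182e-19.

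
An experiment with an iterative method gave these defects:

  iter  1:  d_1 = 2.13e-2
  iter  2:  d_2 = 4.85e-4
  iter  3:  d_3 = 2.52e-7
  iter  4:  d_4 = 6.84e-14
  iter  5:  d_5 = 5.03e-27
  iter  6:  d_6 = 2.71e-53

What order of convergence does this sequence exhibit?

2

Consecutive ratios: d_6/d_5 = 2.71e-53/5.03e-27 = 5.38767e-27, d_5/d_4 = 5.03e-27/6.84e-14 = 7.3538e-14.
p ≈ ln(5.38767e-27)/ln(7.3538e-14) = -60.4857/-30.2410 ≈ 2.00.
So the convergence is quadratic (order 2).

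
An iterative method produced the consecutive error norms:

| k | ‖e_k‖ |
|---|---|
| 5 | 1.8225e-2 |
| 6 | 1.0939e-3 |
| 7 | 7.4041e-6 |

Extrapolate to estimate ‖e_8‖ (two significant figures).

1.0e-9

First estimate the order: p ≈ ln(‖e_7‖/‖e_6‖) / ln(‖e_6‖/‖e_5‖) = ln(7.4041e-6/1.0939e-3)/ln(1.0939e-3/1.8225e-2) = ln(0.00676853)/ln(0.0600219) ≈ 1.7758.
Then ‖e_8‖ ≈ ‖e_7‖·(‖e_7‖/‖e_6‖)^p = 7.4041e-6·(0.00676853)^1.7758 = 7.4041e-6·0.000140408 ≈ 1.04e-09.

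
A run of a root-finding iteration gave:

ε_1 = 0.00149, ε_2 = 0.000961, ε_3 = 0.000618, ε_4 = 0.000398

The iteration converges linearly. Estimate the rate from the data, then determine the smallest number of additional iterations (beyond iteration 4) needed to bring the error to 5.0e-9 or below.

26

Rate ρ ≈ ε_4/ε_3 = 0.000398/0.000618 = 0.6440.
After j more steps, ε_{4+j} ≈ 0.000398·ρ^j; need ρ^j ≤ 5.0e-9/0.000398 = 1.25628e-05.
j ≥ ln(1.25628e-05)/ln(0.6440) = -11.2848/-0.44006 = 25.644.
So 26 more iterations are needed.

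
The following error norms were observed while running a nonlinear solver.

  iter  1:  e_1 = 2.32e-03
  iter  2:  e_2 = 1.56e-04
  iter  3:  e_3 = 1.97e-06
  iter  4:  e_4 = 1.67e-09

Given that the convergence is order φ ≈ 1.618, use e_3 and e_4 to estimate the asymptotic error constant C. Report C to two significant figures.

2.8

C ≈ e_4 / e_3^1.618
  = 1.67e-09 / (1.97e-06)^1.618
  = 1.67e-09 / 5.86741e-10 ≈ 2.8462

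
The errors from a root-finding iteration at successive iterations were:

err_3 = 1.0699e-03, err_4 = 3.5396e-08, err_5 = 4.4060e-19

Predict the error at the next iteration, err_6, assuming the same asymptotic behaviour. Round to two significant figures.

1.3e-45

First estimate the order: p ≈ ln(err_5/err_4) / ln(err_4/err_3) = ln(4.4060e-19/3.5396e-08)/ln(3.5396e-08/1.0699e-03) = ln(1.24477e-11)/ln(3.30835e-05) ≈ 2.4339.
Then err_6 ≈ err_5·(err_5/err_4)^p = 4.4060e-19·(1.24477e-11)^2.4339 = 4.4060e-19·2.87434e-27 ≈ 1.266e-45.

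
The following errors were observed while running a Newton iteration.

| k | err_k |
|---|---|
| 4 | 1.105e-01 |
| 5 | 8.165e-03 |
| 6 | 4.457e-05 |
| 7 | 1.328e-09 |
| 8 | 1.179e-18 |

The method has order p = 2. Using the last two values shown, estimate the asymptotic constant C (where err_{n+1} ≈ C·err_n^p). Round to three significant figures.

C ≈ err_8 / err_7^2
  = 1.179e-18 / (1.328e-09)^2
  = 1.179e-18 / 1.76358e-18 ≈ 0.66853

0.669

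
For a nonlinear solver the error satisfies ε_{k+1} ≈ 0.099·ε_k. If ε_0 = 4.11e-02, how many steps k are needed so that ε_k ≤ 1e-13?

12

After k steps, ε_k ≈ 4.11e-02·0.099^k.
Need 0.099^k ≤ 1e-13/4.11e-02 = 2.43309e-12.
k ≥ ln(2.43309e-12)/ln(0.099) = -26.7419/-2.31264 = 11.563.
Smallest integer k = 12.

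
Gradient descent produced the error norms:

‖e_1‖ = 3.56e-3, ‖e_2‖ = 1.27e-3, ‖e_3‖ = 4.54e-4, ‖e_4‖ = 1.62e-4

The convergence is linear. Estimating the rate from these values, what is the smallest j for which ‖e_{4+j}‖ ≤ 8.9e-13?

Rate ρ ≈ ‖e_4‖/‖e_3‖ = 1.62e-4/4.54e-4 = 0.3568.
After j more steps, ‖e_{4+j}‖ ≈ 1.62e-4·ρ^j; need ρ^j ≤ 8.9e-13/1.62e-4 = 5.49383e-09.
j ≥ ln(5.49383e-09)/ln(0.3568) = -19.0196/-1.03058 = 18.455.
So 19 more iterations are needed.

19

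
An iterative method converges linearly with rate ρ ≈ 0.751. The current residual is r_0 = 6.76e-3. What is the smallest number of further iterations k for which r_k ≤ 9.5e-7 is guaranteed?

After k steps, r_k ≈ 6.76e-3·0.751^k.
Need 0.751^k ≤ 9.5e-7/6.76e-3 = 0.000140533.
k ≥ ln(0.000140533)/ln(0.751) = -8.8701/-0.28635 = 30.976.
Smallest integer k = 31.

31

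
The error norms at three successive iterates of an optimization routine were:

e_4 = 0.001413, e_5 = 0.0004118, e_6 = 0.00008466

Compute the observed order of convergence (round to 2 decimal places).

p ≈ ln(e_6/e_5) / ln(e_5/e_4)
  = ln(0.00008466/0.0004118) / ln(0.0004118/0.001413)
  = ln(0.205585) / ln(0.291437)
  = -1.58190 / -1.23293 ≈ 1.28304

1.28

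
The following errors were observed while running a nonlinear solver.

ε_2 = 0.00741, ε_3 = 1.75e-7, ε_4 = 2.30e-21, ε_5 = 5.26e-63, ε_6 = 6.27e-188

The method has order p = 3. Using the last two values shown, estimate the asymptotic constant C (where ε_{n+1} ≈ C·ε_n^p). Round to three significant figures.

C ≈ ε_6 / ε_5^3
  = 6.27e-188 / (5.26e-63)^3
  = 6.27e-188 / 1.45532e-187 ≈ 0.43083

0.431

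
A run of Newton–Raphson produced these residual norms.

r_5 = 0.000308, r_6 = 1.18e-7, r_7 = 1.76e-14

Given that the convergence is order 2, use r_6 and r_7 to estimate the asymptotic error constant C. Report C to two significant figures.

1.3

C ≈ r_7 / r_6^2
  = 1.76e-14 / (1.18e-7)^2
  = 1.76e-14 / 1.3924e-14 ≈ 1.264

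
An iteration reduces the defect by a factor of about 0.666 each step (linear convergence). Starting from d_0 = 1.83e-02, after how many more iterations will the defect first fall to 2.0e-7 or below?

After k steps, d_k ≈ 1.83e-02·0.666^k.
Need 0.666^k ≤ 2.0e-7/1.83e-02 = 1.0929e-05.
k ≥ ln(1.0929e-05)/ln(0.666) = -11.4241/-0.40647 = 28.106.
Smallest integer k = 29.

29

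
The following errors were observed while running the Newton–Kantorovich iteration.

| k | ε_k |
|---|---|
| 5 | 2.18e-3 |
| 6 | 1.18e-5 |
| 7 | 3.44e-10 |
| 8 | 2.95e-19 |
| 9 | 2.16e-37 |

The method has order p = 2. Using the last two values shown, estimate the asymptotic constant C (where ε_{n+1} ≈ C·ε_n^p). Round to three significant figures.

C ≈ ε_9 / ε_8^2
  = 2.16e-37 / (2.95e-19)^2
  = 2.16e-37 / 8.7025e-38 ≈ 2.482

2.48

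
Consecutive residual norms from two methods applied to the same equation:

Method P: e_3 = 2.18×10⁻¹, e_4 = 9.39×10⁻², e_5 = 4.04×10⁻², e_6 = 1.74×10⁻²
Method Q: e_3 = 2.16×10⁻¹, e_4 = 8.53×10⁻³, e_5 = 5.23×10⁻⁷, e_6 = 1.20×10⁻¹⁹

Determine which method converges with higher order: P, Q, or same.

Q

Method P: p ≈ ln(1.74×10⁻²/4.04×10⁻²)/ln(4.04×10⁻²/9.39×10⁻²) ≈ 1.00.
Method Q: p ≈ ln(1.20×10⁻¹⁹/5.23×10⁻⁷)/ln(5.23×10⁻⁷/8.53×10⁻³) ≈ 3.00.
Method Q has the higher order (≈3.0 vs ≈1.0).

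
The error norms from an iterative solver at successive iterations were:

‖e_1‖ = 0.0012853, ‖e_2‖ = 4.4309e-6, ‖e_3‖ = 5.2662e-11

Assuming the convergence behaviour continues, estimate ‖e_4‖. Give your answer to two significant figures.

First estimate the order: p ≈ ln(‖e_3‖/‖e_2‖) / ln(‖e_2‖/‖e_1‖) = ln(5.2662e-11/4.4309e-6)/ln(4.4309e-6/0.0012853) = ln(1.18852e-05)/ln(0.00344737) ≈ 2.0000.
Then ‖e_4‖ ≈ ‖e_3‖·(‖e_3‖/‖e_2‖)^p = 5.2662e-11·(1.18852e-05)^2.0000 = 5.2662e-11·1.41258e-10 ≈ 7.439e-21.

7.4e-21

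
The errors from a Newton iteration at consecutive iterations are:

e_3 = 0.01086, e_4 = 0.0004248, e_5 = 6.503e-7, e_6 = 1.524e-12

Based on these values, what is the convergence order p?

Consecutive ratios: e_6/e_5 = 1.524e-12/6.503e-7 = 2.34353e-06, e_5/e_4 = 6.503e-7/0.0004248 = 0.00153084.
p ≈ ln(2.34353e-06)/ln(0.00153084) = -12.9639/-6.4819 ≈ 2.00.
So the convergence is quadratic (order 2).

2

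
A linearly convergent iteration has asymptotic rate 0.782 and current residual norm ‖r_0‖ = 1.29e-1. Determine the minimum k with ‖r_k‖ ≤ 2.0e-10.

83

After k steps, ‖r_k‖ ≈ 1.29e-1·0.782^k.
Need 0.782^k ≤ 2.0e-10/1.29e-1 = 1.55039e-09.
k ≥ ln(1.55039e-09)/ln(0.782) = -20.2848/-0.24590 = 82.492.
Smallest integer k = 83.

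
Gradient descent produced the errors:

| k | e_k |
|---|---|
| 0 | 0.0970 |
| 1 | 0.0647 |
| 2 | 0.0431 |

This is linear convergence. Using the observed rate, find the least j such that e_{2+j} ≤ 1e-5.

21

Rate ρ ≈ e_2/e_1 = 0.0431/0.0647 = 0.6662.
After j more steps, e_{2+j} ≈ 0.0431·ρ^j; need ρ^j ≤ 1e-5/0.0431 = 0.000232019.
j ≥ ln(0.000232019)/ln(0.6662) = -8.3687/-0.40617 = 20.604.
So 21 more iterations are needed.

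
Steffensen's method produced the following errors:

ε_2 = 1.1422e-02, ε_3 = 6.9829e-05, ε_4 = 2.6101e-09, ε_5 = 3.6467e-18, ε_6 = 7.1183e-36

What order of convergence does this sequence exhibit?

2

Consecutive ratios: ε_6/ε_5 = 7.1183e-36/3.6467e-18 = 1.95198e-18, ε_5/ε_4 = 3.6467e-18/2.6101e-09 = 1.39715e-09.
p ≈ ln(1.95198e-18)/ln(1.39715e-09) = -40.7777/-20.3888 ≈ 2.00.
So the convergence is quadratic (order 2).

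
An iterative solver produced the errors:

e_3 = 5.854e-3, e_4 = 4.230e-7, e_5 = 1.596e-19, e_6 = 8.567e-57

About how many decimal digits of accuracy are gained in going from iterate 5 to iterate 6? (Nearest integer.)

Digits gained ≈ log₁₀(e_5/e_6) = log₁₀(1.596e-19/8.567e-57) = log₁₀(1.86296e+37) ≈ 37.270.

37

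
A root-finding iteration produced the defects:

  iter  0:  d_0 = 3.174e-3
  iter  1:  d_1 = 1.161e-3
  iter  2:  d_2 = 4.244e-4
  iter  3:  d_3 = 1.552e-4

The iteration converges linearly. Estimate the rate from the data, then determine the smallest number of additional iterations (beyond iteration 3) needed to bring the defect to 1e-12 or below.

19

Rate ρ ≈ d_3/d_2 = 1.552e-4/4.244e-4 = 0.3657.
After j more steps, d_{3+j} ≈ 1.552e-4·ρ^j; need ρ^j ≤ 1e-12/1.552e-4 = 6.4433e-09.
j ≥ ln(6.4433e-09)/ln(0.3657) = -18.8602/-1.00594 = 18.749.
So 19 more iterations are needed.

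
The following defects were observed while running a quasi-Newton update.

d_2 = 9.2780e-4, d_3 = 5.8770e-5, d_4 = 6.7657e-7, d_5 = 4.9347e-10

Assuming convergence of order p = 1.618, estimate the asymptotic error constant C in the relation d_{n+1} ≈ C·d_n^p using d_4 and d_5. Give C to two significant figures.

4.7

C ≈ d_5 / d_4^1.618
  = 4.9347e-10 / (6.7657e-7)^1.618
  = 4.9347e-10 / 1.04099e-10 ≈ 4.7404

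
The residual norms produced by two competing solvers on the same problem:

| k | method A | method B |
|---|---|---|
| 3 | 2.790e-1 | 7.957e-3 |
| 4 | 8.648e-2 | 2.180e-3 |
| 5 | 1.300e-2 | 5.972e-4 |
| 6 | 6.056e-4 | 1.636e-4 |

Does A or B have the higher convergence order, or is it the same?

A

Method A: p ≈ ln(6.056e-4/1.300e-2)/ln(1.300e-2/8.648e-2) ≈ 1.62.
Method B: p ≈ ln(1.636e-4/5.972e-4)/ln(5.972e-4/2.180e-3) ≈ 1.00.
Method A has the higher order (≈1.6 vs ≈1.0).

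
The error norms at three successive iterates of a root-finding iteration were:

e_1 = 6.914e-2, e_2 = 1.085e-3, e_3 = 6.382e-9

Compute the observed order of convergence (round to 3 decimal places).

p ≈ ln(e_3/e_2) / ln(e_2/e_1)
  = ln(6.382e-9/1.085e-3) / ln(1.085e-3/6.914e-2)
  = ln(5.88203e-06) / ln(0.0156928)
  = -12.043609 / -4.154553 ≈ 2.898894

2.899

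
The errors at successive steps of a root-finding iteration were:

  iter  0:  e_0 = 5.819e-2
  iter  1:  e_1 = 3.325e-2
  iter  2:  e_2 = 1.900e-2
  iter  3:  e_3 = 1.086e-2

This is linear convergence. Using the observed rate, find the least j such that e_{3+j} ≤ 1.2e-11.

37

Rate ρ ≈ e_3/e_2 = 1.086e-2/1.900e-2 = 0.5716.
After j more steps, e_{3+j} ≈ 1.086e-2·ρ^j; need ρ^j ≤ 1.2e-11/1.086e-2 = 1.10497e-09.
j ≥ ln(1.10497e-09)/ln(0.5716) = -20.6234/-0.55932 = 36.872.
So 37 more iterations are needed.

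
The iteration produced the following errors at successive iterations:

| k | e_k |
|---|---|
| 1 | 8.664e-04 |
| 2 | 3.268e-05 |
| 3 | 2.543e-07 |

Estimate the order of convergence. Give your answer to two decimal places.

p ≈ ln(e_3/e_2) / ln(e_2/e_1)
  = ln(2.543e-07/3.268e-05) / ln(3.268e-05/8.664e-04)
  = ln(0.00778152) / ln(0.0377193)
  = -4.85600 / -3.27758 ≈ 1.48158

1.48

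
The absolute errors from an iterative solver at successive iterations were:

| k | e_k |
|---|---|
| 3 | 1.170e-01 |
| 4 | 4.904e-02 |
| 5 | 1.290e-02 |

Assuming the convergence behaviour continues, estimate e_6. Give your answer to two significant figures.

1.7e-3

First estimate the order: p ≈ ln(e_5/e_4) / ln(e_4/e_3) = ln(1.290e-02/4.904e-02)/ln(4.904e-02/1.170e-01) = ln(0.263051)/ln(0.419145) ≈ 1.5358.
Then e_6 ≈ e_5·(e_5/e_4)^p = 1.290e-02·(0.263051)^1.5358 = 1.290e-02·0.128617 ≈ 0.001659.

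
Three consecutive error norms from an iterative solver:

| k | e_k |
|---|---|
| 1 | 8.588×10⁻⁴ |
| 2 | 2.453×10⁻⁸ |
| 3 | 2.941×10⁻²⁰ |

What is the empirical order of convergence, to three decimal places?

p ≈ ln(e_3/e_2) / ln(e_2/e_1)
  = ln(2.941×10⁻²⁰/2.453×10⁻⁸) / ln(2.453×10⁻⁸/8.588×10⁻⁴)
  = ln(1.19894e-12) / ln(2.85631e-05)
  = -27.449583 / -10.463395 ≈ 2.623392

2.623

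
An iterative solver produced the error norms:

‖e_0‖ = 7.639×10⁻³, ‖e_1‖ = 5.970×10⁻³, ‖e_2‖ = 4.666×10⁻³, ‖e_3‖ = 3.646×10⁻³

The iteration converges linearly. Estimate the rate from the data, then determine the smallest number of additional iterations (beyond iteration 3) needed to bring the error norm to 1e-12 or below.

90

Rate ρ ≈ ‖e_3‖/‖e_2‖ = 3.646×10⁻³/4.666×10⁻³ = 0.7814.
After j more steps, ‖e_{3+j}‖ ≈ 3.646×10⁻³·ρ^j; need ρ^j ≤ 1e-12/3.646×10⁻³ = 2.74273e-10.
j ≥ ln(2.74273e-10)/ln(0.7814) = -22.0169/-0.24667 = 89.256.
So 90 more iterations are needed.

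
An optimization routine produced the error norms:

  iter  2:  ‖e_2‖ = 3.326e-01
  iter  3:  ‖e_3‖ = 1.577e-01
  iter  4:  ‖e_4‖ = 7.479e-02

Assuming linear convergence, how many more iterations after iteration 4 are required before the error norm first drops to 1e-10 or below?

28

Rate ρ ≈ ‖e_4‖/‖e_3‖ = 7.479e-02/1.577e-01 = 0.4743.
After j more steps, ‖e_{4+j}‖ ≈ 7.479e-02·ρ^j; need ρ^j ≤ 1e-10/7.479e-02 = 1.33708e-09.
j ≥ ln(1.33708e-09)/ln(0.4743) = -20.4328/-0.74592 = 27.393.
So 28 more iterations are needed.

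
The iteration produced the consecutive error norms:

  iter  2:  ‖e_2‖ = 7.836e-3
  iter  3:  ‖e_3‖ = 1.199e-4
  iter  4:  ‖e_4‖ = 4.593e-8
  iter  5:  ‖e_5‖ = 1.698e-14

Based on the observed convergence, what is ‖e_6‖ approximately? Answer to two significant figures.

1.3e-26

First estimate the order: p ≈ ln(‖e_5‖/‖e_4‖) / ln(‖e_4‖/‖e_3‖) = ln(1.698e-14/4.593e-8)/ln(4.593e-8/1.199e-4) = ln(3.69693e-07)/ln(0.000383069) ≈ 1.8826.
Then ‖e_6‖ ≈ ‖e_5‖·(‖e_5‖/‖e_4‖)^p = 1.698e-14·(3.69693e-07)^1.8826 = 1.698e-14·7.7771e-13 ≈ 1.321e-26.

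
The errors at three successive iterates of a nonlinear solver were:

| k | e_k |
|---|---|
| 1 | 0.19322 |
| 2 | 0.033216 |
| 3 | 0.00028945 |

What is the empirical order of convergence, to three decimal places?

p ≈ ln(e_3/e_2) / ln(e_2/e_1)
  = ln(0.00028945/0.033216) / ln(0.033216/0.19322)
  = ln(0.00871417) / ln(0.171908)
  = -4.742805 / -1.760796 ≈ 2.693557

2.694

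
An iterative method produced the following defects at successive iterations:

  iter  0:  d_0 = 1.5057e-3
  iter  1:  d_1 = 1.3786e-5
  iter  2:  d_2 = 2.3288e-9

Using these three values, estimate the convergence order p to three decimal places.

1.851

p ≈ ln(d_2/d_1) / ln(d_1/d_0)
  = ln(2.3288e-9/1.3786e-5) / ln(1.3786e-5/1.5057e-3)
  = ln(0.000168925) / ln(0.00915587)
  = -8.686056 / -4.693360 ≈ 1.850712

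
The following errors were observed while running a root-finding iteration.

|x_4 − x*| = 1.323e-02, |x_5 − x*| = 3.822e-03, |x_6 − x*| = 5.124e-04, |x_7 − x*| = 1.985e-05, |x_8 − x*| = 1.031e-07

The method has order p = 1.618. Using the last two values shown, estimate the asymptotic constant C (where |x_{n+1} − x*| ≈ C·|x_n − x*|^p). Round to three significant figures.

4.18

C ≈ |x_8 − x*| / |x_7 − x*|^1.618
  = 1.031e-07 / (1.985e-05)^1.618
  = 1.031e-07 / 2.46477e-08 ≈ 4.1829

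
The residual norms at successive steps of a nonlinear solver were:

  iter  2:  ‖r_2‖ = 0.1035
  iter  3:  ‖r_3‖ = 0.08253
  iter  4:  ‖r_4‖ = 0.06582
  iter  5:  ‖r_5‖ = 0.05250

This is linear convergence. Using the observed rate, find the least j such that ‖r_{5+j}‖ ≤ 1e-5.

Rate ρ ≈ ‖r_5‖/‖r_4‖ = 0.05250/0.06582 = 0.7976.
After j more steps, ‖r_{5+j}‖ ≈ 0.05250·ρ^j; need ρ^j ≤ 1e-5/0.05250 = 0.000190476.
j ≥ ln(0.000190476)/ln(0.7976) = -8.5660/-0.22615 = 37.878.
So 38 more iterations are needed.

38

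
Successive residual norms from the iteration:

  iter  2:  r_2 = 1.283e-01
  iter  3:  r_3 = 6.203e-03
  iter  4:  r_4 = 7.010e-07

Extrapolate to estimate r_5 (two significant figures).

1.0e-18

First estimate the order: p ≈ ln(r_4/r_3) / ln(r_3/r_2) = ln(7.010e-07/6.203e-03)/ln(6.203e-03/1.283e-01) = ln(0.00011301)/ln(0.0483476) ≈ 3.0000.
Then r_5 ≈ r_4·(r_4/r_3)^p = 7.010e-07·(0.00011301)^3.0000 = 7.010e-07·1.44328e-12 ≈ 1.012e-18.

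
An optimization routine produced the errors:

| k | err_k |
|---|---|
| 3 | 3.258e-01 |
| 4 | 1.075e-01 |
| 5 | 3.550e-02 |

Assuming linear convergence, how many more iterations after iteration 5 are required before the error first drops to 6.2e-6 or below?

Rate ρ ≈ err_5/err_4 = 3.550e-02/1.075e-01 = 0.3302.
After j more steps, err_{5+j} ≈ 3.550e-02·ρ^j; need ρ^j ≤ 6.2e-6/3.550e-02 = 0.000174648.
j ≥ ln(0.000174648)/ln(0.3302) = -8.6527/-1.10806 = 7.809.
So 8 more iterations are needed.

8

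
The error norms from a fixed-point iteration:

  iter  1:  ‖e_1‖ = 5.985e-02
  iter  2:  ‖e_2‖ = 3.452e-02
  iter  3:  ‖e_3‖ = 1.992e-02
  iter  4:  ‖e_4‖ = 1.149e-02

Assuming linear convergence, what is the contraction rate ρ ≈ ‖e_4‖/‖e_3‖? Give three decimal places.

ρ ≈ ‖e_4‖/‖e_3‖ = 1.149e-02/1.992e-02 = 0.57681

0.577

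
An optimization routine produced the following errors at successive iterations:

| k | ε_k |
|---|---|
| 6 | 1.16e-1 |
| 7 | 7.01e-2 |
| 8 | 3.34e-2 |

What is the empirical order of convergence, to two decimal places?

p ≈ ln(ε_8/ε_7) / ln(ε_7/ε_6)
  = ln(3.34e-2/7.01e-2) / ln(7.01e-2/1.16e-1)
  = ln(0.476462) / ln(0.60431)
  = -0.74137 / -0.50367 ≈ 1.47194

1.47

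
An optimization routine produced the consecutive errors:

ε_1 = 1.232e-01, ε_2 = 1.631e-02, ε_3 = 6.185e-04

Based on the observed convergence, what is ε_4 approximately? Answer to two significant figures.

First estimate the order: p ≈ ln(ε_3/ε_2) / ln(ε_2/ε_1) = ln(6.185e-04/1.631e-02)/ln(1.631e-02/1.232e-01) = ln(0.0379215)/ln(0.132386) ≈ 1.6183.
Then ε_4 ≈ ε_3·(ε_3/ε_2)^p = 6.185e-04·(0.0379215)^1.6183 = 6.185e-04·0.0050143 ≈ 3.101e-06.

3.1e-6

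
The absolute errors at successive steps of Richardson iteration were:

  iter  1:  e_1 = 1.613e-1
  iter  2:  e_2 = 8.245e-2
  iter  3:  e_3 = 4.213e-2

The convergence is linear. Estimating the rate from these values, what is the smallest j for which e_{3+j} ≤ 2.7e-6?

Rate ρ ≈ e_3/e_2 = 4.213e-2/8.245e-2 = 0.5110.
After j more steps, e_{3+j} ≈ 4.213e-2·ρ^j; need ρ^j ≤ 2.7e-6/4.213e-2 = 6.40873e-05.
j ≥ ln(6.40873e-05)/ln(0.5110) = -9.6553/-0.67139 = 14.381.
So 15 more iterations are needed.

15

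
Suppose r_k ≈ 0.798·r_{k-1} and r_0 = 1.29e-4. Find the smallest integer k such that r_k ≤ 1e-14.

After k steps, r_k ≈ 1.29e-4·0.798^k.
Need 0.798^k ≤ 1e-14/1.29e-4 = 7.75194e-11.
k ≥ ln(7.75194e-11)/ln(0.798) = -23.2805/-0.22565 = 103.171.
Smallest integer k = 104.

104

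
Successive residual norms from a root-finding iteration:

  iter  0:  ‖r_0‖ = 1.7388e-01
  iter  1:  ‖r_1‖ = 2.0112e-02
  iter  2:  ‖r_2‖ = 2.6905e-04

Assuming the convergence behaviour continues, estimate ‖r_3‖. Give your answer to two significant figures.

4.8e-8

First estimate the order: p ≈ ln(‖r_2‖/‖r_1‖) / ln(‖r_1‖/‖r_0‖) = ln(2.6905e-04/2.0112e-02)/ln(2.0112e-02/1.7388e-01) = ln(0.0133776)/ln(0.115666) ≈ 2.0000.
Then ‖r_3‖ ≈ ‖r_2‖·(‖r_2‖/‖r_1‖)^p = 2.6905e-04·(0.0133776)^2.0000 = 2.6905e-04·0.00017896 ≈ 4.815e-08.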